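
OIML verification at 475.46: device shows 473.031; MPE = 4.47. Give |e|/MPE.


e = indication - reference = 473.031 - 475.46 = -2.4290
|e| = 2.4290
ratio = |e| / MPE = 2.4290 / 4.47
ratio = 0.5434

0.5434


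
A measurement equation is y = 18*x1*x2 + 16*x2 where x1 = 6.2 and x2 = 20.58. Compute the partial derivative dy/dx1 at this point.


y = 18*x1*x2 + 16*x2
dy/dx1 = 18*x2
Evaluate at x2 = 20.58: c1 = 18 * 20.58
c1 = 370.4400

370.4400


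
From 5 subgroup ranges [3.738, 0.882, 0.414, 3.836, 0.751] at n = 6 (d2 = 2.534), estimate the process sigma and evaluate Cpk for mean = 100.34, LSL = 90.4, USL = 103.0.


R_bar = (3.738 + 0.882 + 0.414 + 3.836 + 0.751) / 5 = 1.9242
sigma = R_bar / d2 = 1.9242 / 2.534 = 0.7593528
Cp = (USL - LSL)/(6*sigma) = (103.0 - 90.4)/(6*0.7593528) = 2.7655
Cpu = (103.0 - 100.34)/(3*0.7593528) = 1.1677
Cpl = (100.34 - 90.4)/(3*0.7593528) = 4.3634
Cpk = min(Cpu, Cpl) = 1.1677

1.1677


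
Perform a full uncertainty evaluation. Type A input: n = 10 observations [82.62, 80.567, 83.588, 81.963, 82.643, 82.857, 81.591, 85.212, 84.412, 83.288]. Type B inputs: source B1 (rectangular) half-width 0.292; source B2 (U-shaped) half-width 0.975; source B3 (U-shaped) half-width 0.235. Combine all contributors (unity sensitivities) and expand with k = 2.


mean = (82.62 + 80.567 + 83.588 + 81.963 + 82.643 + 82.857 + 81.591 + 85.212 + 84.412 + 83.288) / 10 = 82.8741
s = sqrt(sum((x - mean)^2)/(n-1)) = 1.3511026
u_A = s / sqrt(n) = 1.3511026 / sqrt(10) = 0.42725616
u_B1 = 0.292 / sqrt(3) = 0.16858628
u_B2 = 0.975 / sqrt(2) = 0.68942911
u_B3 = 0.235 / sqrt(2) = 0.16617009
uc = sqrt(0.42725616^2 + 0.16858628^2 + 0.68942911^2 + 0.16617009^2) = 0.84492257
U = k * uc = 2 * 0.84492257
U = 1.6898

1.6898


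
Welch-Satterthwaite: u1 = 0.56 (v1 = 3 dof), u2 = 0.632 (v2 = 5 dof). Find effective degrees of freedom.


uc = sqrt(u1^2 + u2^2) = sqrt(0.56^2 + 0.632^2) = 0.84440748
v_eff = uc^4 / (u1^4/v1 + u2^4/v2)
= 0.84440748^4 / (0.56^4/3 + 0.632^4/5)
= 0.50840321 / 0.06468956
v_eff = 7.8591

7.8591


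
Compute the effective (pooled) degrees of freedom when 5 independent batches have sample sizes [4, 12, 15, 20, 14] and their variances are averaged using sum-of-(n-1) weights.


nu = sum_i (n_i - 1)
nu = ((4 - 1) + (12 - 1) + (15 - 1) + (20 - 1) + (14 - 1))
nu = 3 + 11 + 14 + 19 + 13
nu = 60

60


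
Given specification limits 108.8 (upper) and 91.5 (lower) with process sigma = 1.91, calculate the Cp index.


Cp = (USL - LSL) / (6 * sigma)
= (108.8 - 91.5) / (6 * 1.91)
= 17.3000 / 11.4600
= 1.5096

1.5096


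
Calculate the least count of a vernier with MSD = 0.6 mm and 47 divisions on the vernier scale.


LC = MSD / n_div
= 0.6 / 47
= 0.0128

0.0128


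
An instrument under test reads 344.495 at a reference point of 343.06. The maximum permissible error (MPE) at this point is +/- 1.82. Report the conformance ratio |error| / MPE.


e = indication - reference = 344.495 - 343.06 = 1.4350
|e| = 1.4350
ratio = |e| / MPE = 1.4350 / 1.82
ratio = 0.7885

0.7885


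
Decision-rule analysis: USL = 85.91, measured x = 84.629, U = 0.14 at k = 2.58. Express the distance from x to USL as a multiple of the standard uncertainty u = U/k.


u = U / k = 0.14 / 2.58 = 0.054263566
margin = |USL - x| = |85.91 - 84.629| = 1.281
z = margin / u = 1.281 / 0.054263566
z = 23.6070

23.6070


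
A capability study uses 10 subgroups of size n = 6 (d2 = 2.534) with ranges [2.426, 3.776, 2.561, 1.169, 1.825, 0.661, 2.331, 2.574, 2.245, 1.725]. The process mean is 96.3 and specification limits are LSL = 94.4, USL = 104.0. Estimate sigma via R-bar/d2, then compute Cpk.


R_bar = (2.426 + 3.776 + 2.561 + 1.169 + 1.825 + 0.661 + 2.331 + 2.574 + 2.245 + 1.725) / 10 = 2.1293
sigma = R_bar / d2 = 2.1293 / 2.534 = 0.84029203
Cp = (USL - LSL)/(6*sigma) = (104.0 - 94.4)/(6*0.84029203) = 1.9041
Cpu = (104.0 - 96.3)/(3*0.84029203) = 3.0545
Cpl = (96.3 - 94.4)/(3*0.84029203) = 0.7537
Cpk = min(Cpu, Cpl) = 0.7537

0.7537


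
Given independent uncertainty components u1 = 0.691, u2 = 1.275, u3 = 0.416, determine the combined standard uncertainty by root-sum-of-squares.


uc = sqrt(0.691^2 + 1.275^2 + 0.416^2)
uc = sqrt(2.276162)
uc = 1.5087

1.5087


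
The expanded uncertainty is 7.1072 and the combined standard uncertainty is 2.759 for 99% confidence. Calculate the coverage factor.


k = U / uc
k = 7.1072 / 2.759
k = 2.576

2.576


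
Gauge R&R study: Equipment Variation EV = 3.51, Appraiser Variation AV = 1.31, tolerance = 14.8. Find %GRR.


GRR = sqrt(EV^2 + AV^2) = sqrt(3.51^2 + 1.31^2) = 3.7464917
%GRR = GRR / tol * 100 = 3.7464917 / 14.8 * 100
%GRR = 25.3141

25.3141


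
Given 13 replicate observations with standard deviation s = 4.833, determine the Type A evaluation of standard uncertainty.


u_A = s / sqrt(n)
u_A = 4.833 / sqrt(13)
u_A = 4.833 / 3.6055513
u_A = 1.3404

1.3404


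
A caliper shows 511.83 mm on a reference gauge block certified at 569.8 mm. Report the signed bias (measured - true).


Systematic error = measured - true
= 511.83 - 569.8
= -57.9700

-57.9700


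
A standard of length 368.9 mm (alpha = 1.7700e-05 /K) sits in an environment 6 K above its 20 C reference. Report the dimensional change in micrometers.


dL = L * alpha * dT
= 368.9 * 1.7700e-05 * 6
= 0.0391772 mm
dL_um = 0.0391772 * 1000 = 39.1772 um

39.1772


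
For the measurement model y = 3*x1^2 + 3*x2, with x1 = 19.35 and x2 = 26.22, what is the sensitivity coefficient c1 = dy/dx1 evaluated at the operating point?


y = 3*x1^2 + 3*x2
dy/dx1 = 2*3*x1
Evaluate at x1 = 19.35: c1 = 6 * 19.35
c1 = 116.1000

116.1000


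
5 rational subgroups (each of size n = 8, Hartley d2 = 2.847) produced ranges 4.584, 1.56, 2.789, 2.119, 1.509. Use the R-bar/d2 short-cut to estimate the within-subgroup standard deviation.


R_bar = (4.584 + 1.56 + 2.789 + 2.119 + 1.509) / 5
R_bar = 12.561 / 5 = 2.5122
sigma_hat = R_bar / d2 = 2.5122 / 2.847 = 0.8824

0.8824


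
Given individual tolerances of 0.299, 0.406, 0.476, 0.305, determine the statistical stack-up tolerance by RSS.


RSS = sqrt(0.299^2 + 0.406^2 + 0.476^2 + 0.305^2)
= sqrt(0.573838)
= 0.7575

0.7575


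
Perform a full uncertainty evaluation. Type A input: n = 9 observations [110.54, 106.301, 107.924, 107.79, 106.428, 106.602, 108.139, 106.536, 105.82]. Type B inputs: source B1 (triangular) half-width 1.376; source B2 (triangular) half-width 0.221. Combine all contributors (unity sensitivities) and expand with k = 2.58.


mean = (110.54 + 106.301 + 107.924 + 107.79 + 106.428 + 106.602 + 108.139 + 106.536 + 105.82) / 9 = 107.3422222
s = sqrt(sum((x - mean)^2)/(n-1)) = 1.4506308
u_A = s / sqrt(n) = 1.4506308 / sqrt(9) = 0.4835436
u_B1 = 1.376 / sqrt(6) = 0.56174965
u_B2 = 0.221 / sqrt(6) = 0.090222872
uc = sqrt(0.4835436^2 + 0.56174965^2 + 0.090222872^2) = 0.74667078
U = k * uc = 2.58 * 0.74667078
U = 1.9264

1.9264


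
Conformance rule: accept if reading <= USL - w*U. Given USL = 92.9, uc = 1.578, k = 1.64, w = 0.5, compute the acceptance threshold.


U = k * uc = 1.64 * 1.578 = 2.58792
guard band g = w * U = 0.5 * 2.58792 = 1.29396
AL = USL - g = 92.9 - 1.29396
AL = 91.6060

91.6060


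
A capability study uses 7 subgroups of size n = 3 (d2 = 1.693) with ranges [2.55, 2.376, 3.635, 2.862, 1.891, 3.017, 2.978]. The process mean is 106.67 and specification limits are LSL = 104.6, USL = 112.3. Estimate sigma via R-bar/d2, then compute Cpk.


R_bar = (2.55 + 2.376 + 3.635 + 2.862 + 1.891 + 3.017 + 2.978) / 7 = 2.7584286
sigma = R_bar / d2 = 2.7584286 / 1.693 = 1.629314
Cp = (USL - LSL)/(6*sigma) = (112.3 - 104.6)/(6*1.629314) = 0.7877
Cpu = (112.3 - 106.67)/(3*1.629314) = 1.1518
Cpl = (106.67 - 104.6)/(3*1.629314) = 0.4235
Cpk = min(Cpu, Cpl) = 0.4235

0.4235


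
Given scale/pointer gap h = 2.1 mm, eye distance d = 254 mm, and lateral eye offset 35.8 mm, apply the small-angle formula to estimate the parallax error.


error = h * offset / d
= 2.1 * 35.8 / 254
= 0.2960

0.2960


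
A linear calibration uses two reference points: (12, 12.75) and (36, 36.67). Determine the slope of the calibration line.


slope = (y2 - y1) / (x2 - x1)
= (36.67 - 12.75) / (36 - 12)
= 23.9200 / 24
= 0.9967

0.9967


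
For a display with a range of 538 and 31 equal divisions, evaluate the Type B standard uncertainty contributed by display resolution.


resolution = range / divisions
resolution = 538 / 31 = 17.354839
u_res = resolution / (2*sqrt(3))
u_res = 17.354839 / 3.4641016
u_res = 5.0099

5.0099


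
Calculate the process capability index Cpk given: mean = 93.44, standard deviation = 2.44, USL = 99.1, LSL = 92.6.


Cpu = (USL - mean) / (3*sigma) = (99.1 - 93.44) / (3*2.44) = 0.7732
Cpl = (mean - LSL) / (3*sigma) = (93.44 - 92.6) / (3*2.44) = 0.1148
Cpk = min(Cpu, Cpl) = 0.1148

0.1148


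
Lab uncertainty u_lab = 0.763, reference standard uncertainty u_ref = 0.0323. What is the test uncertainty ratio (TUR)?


TUR = u_lab / u_ref
= 0.763 / 0.0323
= 23.6223

23.6223


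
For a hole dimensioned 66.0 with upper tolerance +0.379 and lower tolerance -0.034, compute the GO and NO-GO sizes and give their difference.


GO = nominal - lower_tol (smallest hole = maximum material condition)
GO = 66.0 - 0.034 = 65.966
NO-GO = nominal + upper_tol (largest hole = least material condition)
NO-GO = 66.0 + 0.379 = 66.379
spread = NO-GO - GO = 66.379 - 65.966 = 0.4130

0.4130


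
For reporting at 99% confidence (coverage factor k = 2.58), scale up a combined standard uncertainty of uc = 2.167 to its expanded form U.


U = k * uc
U = 2.58 * 2.167
U = 5.5909

5.5909


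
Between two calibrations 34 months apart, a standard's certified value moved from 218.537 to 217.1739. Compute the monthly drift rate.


rate = (v2 - v1) / months
= (217.1739 - 218.537) / 34
= -1.3631 / 34
= -0.0401

-0.0401


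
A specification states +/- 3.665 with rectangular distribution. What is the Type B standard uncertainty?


u_B = half_width / sqrt(3)
u_B = 3.665 / 1.7320508
u_B = 2.1160

2.1160


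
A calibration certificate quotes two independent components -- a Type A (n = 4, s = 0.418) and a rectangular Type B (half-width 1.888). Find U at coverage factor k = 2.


u_A = s / sqrt(n) = 0.418 / sqrt(4) = 0.209
u_B = half_width / sqrt(3) = 1.888 / sqrt(3) = 1.0900373
uc = sqrt(u_A^2 + u_B^2) = sqrt(0.209^2 + 1.0900373^2) = 1.1098929
U = k * uc = 2 * 1.1098929
U = 2.2198

2.2198


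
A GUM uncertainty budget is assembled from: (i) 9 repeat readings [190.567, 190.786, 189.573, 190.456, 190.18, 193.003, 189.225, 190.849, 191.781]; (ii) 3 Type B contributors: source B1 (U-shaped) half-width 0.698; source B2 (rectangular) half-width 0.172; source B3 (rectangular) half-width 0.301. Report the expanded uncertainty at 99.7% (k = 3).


mean = (190.567 + 190.786 + 189.573 + 190.456 + 190.18 + 193.003 + 189.225 + 190.849 + 191.781) / 9 = 190.7133333
s = sqrt(sum((x - mean)^2)/(n-1)) = 1.134336
u_A = s / sqrt(n) = 1.134336 / sqrt(9) = 0.378112
u_B1 = 0.698 / sqrt(2) = 0.49356053
u_B2 = 0.172 / sqrt(3) = 0.099304246
u_B3 = 0.301 / sqrt(3) = 0.17378243
uc = sqrt(0.378112^2 + 0.49356053^2 + 0.099304246^2 + 0.17378243^2) = 0.65317099
U = k * uc = 3 * 0.65317099
U = 1.9595

1.9595


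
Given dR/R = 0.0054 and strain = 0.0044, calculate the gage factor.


GF = (dR/R) / epsilon
= 0.0054 / 0.0044
= 1.2273

1.2273


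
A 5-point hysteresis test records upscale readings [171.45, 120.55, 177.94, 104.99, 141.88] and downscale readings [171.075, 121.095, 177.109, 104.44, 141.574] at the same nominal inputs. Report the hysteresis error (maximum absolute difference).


|171.45 - 171.075| = 0.3750
|120.55 - 121.095| = 0.5450
|177.94 - 177.109| = 0.8310
|104.99 - 104.44| = 0.5500
|141.88 - 141.574| = 0.3060
hysteresis = max(diffs) = 0.8310

0.8310


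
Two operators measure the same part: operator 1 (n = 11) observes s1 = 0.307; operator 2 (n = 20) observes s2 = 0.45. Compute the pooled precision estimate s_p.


s_p = sqrt(((n1-1)*s1^2 + (n2-1)*s2^2) / (n1+n2-2))
numerator = (11-1)*0.307^2 + (20-1)*0.45^2 = 0.94249 + 3.8475 = 4.78999
denominator = 11 + 20 - 2 = 29
s_p^2 = 4.78999 / 29 = 0.16517207
s_p = sqrt(0.16517207) = 0.4064

0.4064


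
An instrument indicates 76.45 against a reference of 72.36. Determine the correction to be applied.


Correction = standard - reading
= 72.36 - 76.45
= -4.0900

-4.0900


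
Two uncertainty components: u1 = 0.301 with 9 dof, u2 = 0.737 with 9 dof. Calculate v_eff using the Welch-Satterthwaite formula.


uc = sqrt(u1^2 + u2^2) = sqrt(0.301^2 + 0.737^2) = 0.79609673
v_eff = uc^4 / (u1^4/v1 + u2^4/v2)
= 0.79609673^4 / (0.301^4/9 + 0.737^4/9)
= 0.40166442 / 0.033693456
v_eff = 11.9211

11.9211


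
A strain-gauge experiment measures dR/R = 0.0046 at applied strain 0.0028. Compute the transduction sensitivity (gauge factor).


GF = (dR/R) / epsilon
= 0.0046 / 0.0028
= 1.6429

1.6429


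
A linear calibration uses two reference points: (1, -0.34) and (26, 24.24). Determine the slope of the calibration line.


slope = (y2 - y1) / (x2 - x1)
= (24.24 - -0.34) / (26 - 1)
= 24.5800 / 25
= 0.9832

0.9832


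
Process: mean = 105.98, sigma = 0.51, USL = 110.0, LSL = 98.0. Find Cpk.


Cpu = (USL - mean) / (3*sigma) = (110.0 - 105.98) / (3*0.51) = 2.6275
Cpl = (mean - LSL) / (3*sigma) = (105.98 - 98.0) / (3*0.51) = 5.2157
Cpk = min(Cpu, Cpl) = 2.6275

2.6275


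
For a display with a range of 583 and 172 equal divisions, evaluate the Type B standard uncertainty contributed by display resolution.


resolution = range / divisions
resolution = 583 / 172 = 3.3895349
u_res = resolution / (2*sqrt(3))
u_res = 3.3895349 / 3.4641016
u_res = 0.9785

0.9785


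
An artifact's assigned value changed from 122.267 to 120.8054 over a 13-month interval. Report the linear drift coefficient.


rate = (v2 - v1) / months
= (120.8054 - 122.267) / 13
= -1.4616 / 13
= -0.1124

-0.1124


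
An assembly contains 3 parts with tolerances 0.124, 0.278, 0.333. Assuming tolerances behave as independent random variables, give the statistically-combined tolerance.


RSS = sqrt(0.124^2 + 0.278^2 + 0.333^2)
= sqrt(0.203549)
= 0.4512

0.4512


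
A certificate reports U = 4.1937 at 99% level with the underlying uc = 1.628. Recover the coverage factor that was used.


k = U / uc
k = 4.1937 / 1.628
k = 2.576

2.576


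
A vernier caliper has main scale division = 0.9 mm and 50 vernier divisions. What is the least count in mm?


LC = MSD / n_div
= 0.9 / 50
= 0.0180

0.0180


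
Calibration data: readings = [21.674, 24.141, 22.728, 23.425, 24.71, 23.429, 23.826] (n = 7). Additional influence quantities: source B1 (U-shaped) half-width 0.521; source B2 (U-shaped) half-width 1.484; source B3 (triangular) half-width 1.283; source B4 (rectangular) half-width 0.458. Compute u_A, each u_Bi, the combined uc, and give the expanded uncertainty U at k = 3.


mean = (21.674 + 24.141 + 22.728 + 23.425 + 24.71 + 23.429 + 23.826) / 7 = 23.419
s = sqrt(sum((x - mean)^2)/(n-1)) = 0.98963428
u_A = s / sqrt(n) = 0.98963428 / sqrt(7) = 0.3740466
u_B1 = 0.521 / sqrt(2) = 0.36840263
u_B2 = 1.484 / sqrt(2) = 1.0493465
u_B3 = 1.283 / sqrt(6) = 0.52378256
u_B4 = 0.458 / sqrt(3) = 0.26442642
uc = sqrt(0.3740466^2 + 0.36840263^2 + 1.0493465^2 + 0.52378256^2 + 0.26442642^2) = 1.3118799
U = k * uc = 3 * 1.3118799
U = 3.9356

3.9356


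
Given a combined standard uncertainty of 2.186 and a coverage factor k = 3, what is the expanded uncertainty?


U = k * uc
U = 3 * 2.186
U = 6.5580

6.5580


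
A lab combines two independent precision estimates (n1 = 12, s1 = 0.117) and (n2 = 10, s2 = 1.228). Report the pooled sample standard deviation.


s_p = sqrt(((n1-1)*s1^2 + (n2-1)*s2^2) / (n1+n2-2))
numerator = (12-1)*0.117^2 + (10-1)*1.228^2 = 0.150579 + 13.571856 = 13.722435
denominator = 12 + 10 - 2 = 20
s_p^2 = 13.722435 / 20 = 0.68612175
s_p = sqrt(0.68612175) = 0.8283

0.8283


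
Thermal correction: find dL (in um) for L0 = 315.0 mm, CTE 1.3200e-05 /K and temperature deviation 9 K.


dL = L * alpha * dT
= 315.0 * 1.3200e-05 * 9
= 0.0374220 mm
dL_um = 0.0374220 * 1000 = 37.4220 um

37.4220


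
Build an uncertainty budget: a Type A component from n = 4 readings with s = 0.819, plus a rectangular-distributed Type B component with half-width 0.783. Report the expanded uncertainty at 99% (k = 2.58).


u_A = s / sqrt(n) = 0.819 / sqrt(4) = 0.4095
u_B = half_width / sqrt(3) = 0.783 / sqrt(3) = 0.45206526
uc = sqrt(u_A^2 + u_B^2) = sqrt(0.4095^2 + 0.45206526^2) = 0.60996168
U = k * uc = 2.58 * 0.60996168
U = 1.5737

1.5737


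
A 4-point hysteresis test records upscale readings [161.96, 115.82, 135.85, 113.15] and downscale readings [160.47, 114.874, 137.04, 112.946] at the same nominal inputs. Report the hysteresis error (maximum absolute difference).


|161.96 - 160.47| = 1.4900
|115.82 - 114.874| = 0.9460
|135.85 - 137.04| = 1.1900
|113.15 - 112.946| = 0.2040
hysteresis = max(diffs) = 1.4900

1.4900


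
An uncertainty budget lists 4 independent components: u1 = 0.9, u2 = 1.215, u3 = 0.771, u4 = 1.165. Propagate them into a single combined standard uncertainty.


uc = sqrt(0.9^2 + 1.215^2 + 0.771^2 + 1.165^2)
uc = sqrt(4.237891)
uc = 2.0586

2.0586


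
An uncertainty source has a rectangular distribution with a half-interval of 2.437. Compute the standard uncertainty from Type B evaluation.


u_B = half_width / sqrt(3)
u_B = 2.437 / 1.7320508
u_B = 1.4070

1.4070


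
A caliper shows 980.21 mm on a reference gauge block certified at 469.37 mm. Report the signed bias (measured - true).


Systematic error = measured - true
= 980.21 - 469.37
= 510.8400

510.8400


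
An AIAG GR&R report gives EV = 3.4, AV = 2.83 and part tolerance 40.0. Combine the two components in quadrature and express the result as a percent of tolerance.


GRR = sqrt(EV^2 + AV^2) = sqrt(3.4^2 + 2.83^2) = 4.4236749
%GRR = GRR / tol * 100 = 4.4236749 / 40.0 * 100
%GRR = 11.0592

11.0592


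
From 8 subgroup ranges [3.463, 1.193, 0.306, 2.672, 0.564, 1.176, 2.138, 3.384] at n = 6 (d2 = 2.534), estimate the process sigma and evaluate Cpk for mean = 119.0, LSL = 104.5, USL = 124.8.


R_bar = (3.463 + 1.193 + 0.306 + 2.672 + 0.564 + 1.176 + 2.138 + 3.384) / 8 = 1.862
sigma = R_bar / d2 = 1.862 / 2.534 = 0.73480663
Cp = (USL - LSL)/(6*sigma) = (124.8 - 104.5)/(6*0.73480663) = 4.6044
Cpu = (124.8 - 119.0)/(3*0.73480663) = 2.6311
Cpl = (119.0 - 104.5)/(3*0.73480663) = 6.5777
Cpk = min(Cpu, Cpl) = 2.6311

2.6311


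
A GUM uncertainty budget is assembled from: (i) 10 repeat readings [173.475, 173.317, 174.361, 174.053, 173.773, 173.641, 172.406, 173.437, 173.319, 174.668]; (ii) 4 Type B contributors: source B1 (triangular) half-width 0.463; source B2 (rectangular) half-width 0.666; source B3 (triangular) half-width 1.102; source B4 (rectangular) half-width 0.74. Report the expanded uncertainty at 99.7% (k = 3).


mean = (173.475 + 173.317 + 174.361 + 174.053 + 173.773 + 173.641 + 172.406 + 173.437 + 173.319 + 174.668) / 10 = 173.645
s = sqrt(sum((x - mean)^2)/(n-1)) = 0.62921415
u_A = s / sqrt(n) = 0.62921415 / sqrt(10) = 0.19897499
u_B1 = 0.463 / sqrt(6) = 0.18901896
u_B2 = 0.666 / sqrt(3) = 0.38451528
u_B3 = 1.102 / sqrt(6) = 0.44988962
u_B4 = 0.74 / sqrt(3) = 0.4272392
uc = sqrt(0.19897499^2 + 0.18901896^2 + 0.38451528^2 + 0.44988962^2 + 0.4272392^2) = 0.77981101
U = k * uc = 3 * 0.77981101
U = 2.3394

2.3394


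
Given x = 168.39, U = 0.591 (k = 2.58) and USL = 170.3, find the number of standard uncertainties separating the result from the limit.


u = U / k = 0.591 / 2.58 = 0.22906977
margin = |USL - x| = |170.3 - 168.39| = 1.91
z = margin / u = 1.91 / 0.22906977
z = 8.3381

8.3381


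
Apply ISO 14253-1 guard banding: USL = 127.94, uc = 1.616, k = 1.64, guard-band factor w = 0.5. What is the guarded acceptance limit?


U = k * uc = 1.64 * 1.616 = 2.65024
guard band g = w * U = 0.5 * 2.65024 = 1.32512
AL = USL - g = 127.94 - 1.32512
AL = 126.6149

126.6149


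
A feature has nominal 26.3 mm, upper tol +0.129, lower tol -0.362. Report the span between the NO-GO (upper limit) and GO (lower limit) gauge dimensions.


GO = nominal - lower_tol (smallest hole = maximum material condition)
GO = 26.3 - 0.362 = 25.938
NO-GO = nominal + upper_tol (largest hole = least material condition)
NO-GO = 26.3 + 0.129 = 26.429
spread = NO-GO - GO = 26.429 - 25.938 = 0.4910

0.4910


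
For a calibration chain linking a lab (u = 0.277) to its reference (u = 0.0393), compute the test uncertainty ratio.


TUR = u_lab / u_ref
= 0.277 / 0.0393
= 7.0483

7.0483


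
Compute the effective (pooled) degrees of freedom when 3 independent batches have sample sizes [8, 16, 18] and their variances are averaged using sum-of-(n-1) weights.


nu = sum_i (n_i - 1)
nu = ((8 - 1) + (16 - 1) + (18 - 1))
nu = 7 + 15 + 17
nu = 39

39


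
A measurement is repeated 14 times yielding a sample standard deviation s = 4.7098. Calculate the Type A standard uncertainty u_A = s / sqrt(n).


u_A = s / sqrt(n)
u_A = 4.7098 / sqrt(14)
u_A = 4.7098 / 3.7416574
u_A = 1.2587

1.2587


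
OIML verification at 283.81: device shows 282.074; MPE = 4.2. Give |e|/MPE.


e = indication - reference = 282.074 - 283.81 = -1.7360
|e| = 1.7360
ratio = |e| / MPE = 1.7360 / 4.2
ratio = 0.4133

0.4133


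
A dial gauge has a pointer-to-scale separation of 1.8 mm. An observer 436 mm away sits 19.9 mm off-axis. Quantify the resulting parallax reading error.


error = h * offset / d
= 1.8 * 19.9 / 436
= 0.0822

0.0822


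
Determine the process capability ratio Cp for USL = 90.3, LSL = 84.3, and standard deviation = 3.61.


Cp = (USL - LSL) / (6 * sigma)
= (90.3 - 84.3) / (6 * 3.61)
= 6.0000 / 21.6600
= 0.2770

0.2770


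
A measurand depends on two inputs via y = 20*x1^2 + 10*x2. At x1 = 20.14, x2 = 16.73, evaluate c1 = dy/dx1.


y = 20*x1^2 + 10*x2
dy/dx1 = 2*20*x1
Evaluate at x1 = 20.14: c1 = 40 * 20.14
c1 = 805.6000

805.6000


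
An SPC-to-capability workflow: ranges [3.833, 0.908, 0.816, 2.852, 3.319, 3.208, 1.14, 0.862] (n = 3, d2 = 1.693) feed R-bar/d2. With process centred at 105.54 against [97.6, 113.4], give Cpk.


R_bar = (3.833 + 0.908 + 0.816 + 2.852 + 3.319 + 3.208 + 1.14 + 0.862) / 8 = 2.11725
sigma = R_bar / d2 = 2.11725 / 1.693 = 1.2505907
Cp = (USL - LSL)/(6*sigma) = (113.4 - 97.6)/(6*1.2505907) = 2.1057
Cpu = (113.4 - 105.54)/(3*1.2505907) = 2.0950
Cpl = (105.54 - 97.6)/(3*1.2505907) = 2.1163
Cpk = min(Cpu, Cpl) = 2.0950

2.0950


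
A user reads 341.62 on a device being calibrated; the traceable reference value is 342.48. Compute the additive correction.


Correction = standard - reading
= 342.48 - 341.62
= 0.8600

0.8600


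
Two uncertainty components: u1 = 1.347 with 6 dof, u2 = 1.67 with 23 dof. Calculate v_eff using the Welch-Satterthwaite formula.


uc = sqrt(u1^2 + u2^2) = sqrt(1.347^2 + 1.67^2) = 2.1455323
v_eff = uc^4 / (u1^4/v1 + u2^4/v2)
= 2.1455323^4 / (1.347^4/6 + 1.67^4/23)
= 21.190452 / 0.88685232
v_eff = 23.8940

23.8940


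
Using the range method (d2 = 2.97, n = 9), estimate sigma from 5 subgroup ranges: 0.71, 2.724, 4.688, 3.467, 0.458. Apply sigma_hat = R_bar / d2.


R_bar = (0.71 + 2.724 + 4.688 + 3.467 + 0.458) / 5
R_bar = 12.047 / 5 = 2.4094
sigma_hat = R_bar / d2 = 2.4094 / 2.97 = 0.8112

0.8112


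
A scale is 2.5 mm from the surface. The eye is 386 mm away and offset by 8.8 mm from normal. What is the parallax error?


error = h * offset / d
= 2.5 * 8.8 / 386
= 0.0570

0.0570


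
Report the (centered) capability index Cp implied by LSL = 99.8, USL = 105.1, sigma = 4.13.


Cp = (USL - LSL) / (6 * sigma)
= (105.1 - 99.8) / (6 * 4.13)
= 5.3000 / 24.7800
= 0.2139

0.2139


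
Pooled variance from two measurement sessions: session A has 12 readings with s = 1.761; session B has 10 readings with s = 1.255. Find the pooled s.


s_p = sqrt(((n1-1)*s1^2 + (n2-1)*s2^2) / (n1+n2-2))
numerator = (12-1)*1.761^2 + (10-1)*1.255^2 = 34.112331 + 14.175225 = 48.287556
denominator = 12 + 10 - 2 = 20
s_p^2 = 48.287556 / 20 = 2.4143778
s_p = sqrt(2.4143778) = 1.5538

1.5538


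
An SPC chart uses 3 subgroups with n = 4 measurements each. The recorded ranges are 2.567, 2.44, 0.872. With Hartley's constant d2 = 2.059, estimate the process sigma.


R_bar = (2.567 + 2.44 + 0.872) / 3
R_bar = 5.879 / 3 = 1.9596667
sigma_hat = R_bar / d2 = 1.9596667 / 2.059 = 0.9518

0.9518


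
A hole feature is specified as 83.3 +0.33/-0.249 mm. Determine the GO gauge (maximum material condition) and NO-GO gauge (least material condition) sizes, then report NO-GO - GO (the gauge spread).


GO = nominal - lower_tol (smallest hole = maximum material condition)
GO = 83.3 - 0.249 = 83.051
NO-GO = nominal + upper_tol (largest hole = least material condition)
NO-GO = 83.3 + 0.33 = 83.63
spread = NO-GO - GO = 83.63 - 83.051 = 0.5790

0.5790


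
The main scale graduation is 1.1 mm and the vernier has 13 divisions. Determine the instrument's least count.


LC = MSD / n_div
= 1.1 / 13
= 0.0846

0.0846


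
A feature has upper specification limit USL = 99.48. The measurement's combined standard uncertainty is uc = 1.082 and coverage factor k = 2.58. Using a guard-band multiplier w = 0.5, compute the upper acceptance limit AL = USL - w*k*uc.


U = k * uc = 2.58 * 1.082 = 2.79156
guard band g = w * U = 0.5 * 2.79156 = 1.39578
AL = USL - g = 99.48 - 1.39578
AL = 98.0842

98.0842


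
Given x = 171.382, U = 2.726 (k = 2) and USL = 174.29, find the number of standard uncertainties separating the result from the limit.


u = U / k = 2.726 / 2 = 1.363
margin = |USL - x| = |174.29 - 171.382| = 2.908
z = margin / u = 2.908 / 1.363
z = 2.1335

2.1335


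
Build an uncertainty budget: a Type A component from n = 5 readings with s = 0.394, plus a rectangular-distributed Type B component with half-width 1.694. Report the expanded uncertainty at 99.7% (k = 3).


u_A = s / sqrt(n) = 0.394 / sqrt(5) = 0.17620216
u_B = half_width / sqrt(3) = 1.694 / sqrt(3) = 0.97803136
uc = sqrt(u_A^2 + u_B^2) = sqrt(0.17620216^2 + 0.97803136^2) = 0.99377691
U = k * uc = 3 * 0.99377691
U = 2.9813

2.9813


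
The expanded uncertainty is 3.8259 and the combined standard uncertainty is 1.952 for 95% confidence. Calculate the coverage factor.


k = U / uc
k = 3.8259 / 1.952
k = 1.96

1.96


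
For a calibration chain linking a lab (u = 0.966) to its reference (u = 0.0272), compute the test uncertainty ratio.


TUR = u_lab / u_ref
= 0.966 / 0.0272
= 35.5147

35.5147


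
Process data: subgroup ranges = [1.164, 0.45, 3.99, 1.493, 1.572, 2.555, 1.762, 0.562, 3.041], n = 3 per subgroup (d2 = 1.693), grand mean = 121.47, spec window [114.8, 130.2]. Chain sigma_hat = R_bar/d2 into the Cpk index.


R_bar = (1.164 + 0.45 + 3.99 + 1.493 + 1.572 + 2.555 + 1.762 + 0.562 + 3.041) / 9 = 1.8432222
sigma = R_bar / d2 = 1.8432222 / 1.693 = 1.0887314
Cp = (USL - LSL)/(6*sigma) = (130.2 - 114.8)/(6*1.0887314) = 2.3575
Cpu = (130.2 - 121.47)/(3*1.0887314) = 2.6728
Cpl = (121.47 - 114.8)/(3*1.0887314) = 2.0421
Cpk = min(Cpu, Cpl) = 2.0421

2.0421


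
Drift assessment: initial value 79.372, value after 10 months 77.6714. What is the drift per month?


rate = (v2 - v1) / months
= (77.6714 - 79.372) / 10
= -1.7006 / 10
= -0.1701

-0.1701


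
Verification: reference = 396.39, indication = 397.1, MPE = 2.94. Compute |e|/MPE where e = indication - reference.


e = indication - reference = 397.1 - 396.39 = 0.7100
|e| = 0.7100
ratio = |e| / MPE = 0.7100 / 2.94
ratio = 0.2415

0.2415


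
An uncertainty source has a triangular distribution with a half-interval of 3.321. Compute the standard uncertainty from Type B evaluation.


u_B = half_width / sqrt(6)
u_B = 3.321 / 2.4494897
u_B = 1.3558

1.3558


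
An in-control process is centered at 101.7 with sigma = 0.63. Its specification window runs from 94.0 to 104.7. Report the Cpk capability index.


Cpu = (USL - mean) / (3*sigma) = (104.7 - 101.7) / (3*0.63) = 1.5873
Cpl = (mean - LSL) / (3*sigma) = (101.7 - 94.0) / (3*0.63) = 4.0741
Cpk = min(Cpu, Cpl) = 1.5873

1.5873


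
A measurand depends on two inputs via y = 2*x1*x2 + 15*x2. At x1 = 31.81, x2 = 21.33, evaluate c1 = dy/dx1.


y = 2*x1*x2 + 15*x2
dy/dx1 = 2*x2
Evaluate at x2 = 21.33: c1 = 2 * 21.33
c1 = 42.6600

42.6600


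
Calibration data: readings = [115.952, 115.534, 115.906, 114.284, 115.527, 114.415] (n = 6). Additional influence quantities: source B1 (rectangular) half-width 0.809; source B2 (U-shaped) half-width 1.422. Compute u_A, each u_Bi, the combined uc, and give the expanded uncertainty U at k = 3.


mean = (115.952 + 115.534 + 115.906 + 114.284 + 115.527 + 114.415) / 6 = 115.2696667
s = sqrt(sum((x - mean)^2)/(n-1)) = 0.73601431
u_A = s / sqrt(n) = 0.73601431 / sqrt(6) = 0.30047658
u_B1 = 0.809 / sqrt(3) = 0.46707637
u_B2 = 1.422 / sqrt(2) = 1.0055058
uc = sqrt(0.30047658^2 + 0.46707637^2 + 1.0055058^2) = 1.1486899
U = k * uc = 3 * 1.1486899
U = 3.4461

3.4461


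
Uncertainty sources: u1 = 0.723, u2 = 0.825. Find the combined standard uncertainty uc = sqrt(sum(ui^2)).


uc = sqrt(0.723^2 + 0.825^2)
uc = sqrt(1.203354)
uc = 1.0970

1.0970


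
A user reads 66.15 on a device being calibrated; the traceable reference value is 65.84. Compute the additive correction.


Correction = standard - reading
= 65.84 - 66.15
= -0.3100

-0.3100


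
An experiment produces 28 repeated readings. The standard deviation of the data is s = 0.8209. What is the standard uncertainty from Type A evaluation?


u_A = s / sqrt(n)
u_A = 0.8209 / sqrt(28)
u_A = 0.8209 / 5.2915026
u_A = 0.1551

0.1551


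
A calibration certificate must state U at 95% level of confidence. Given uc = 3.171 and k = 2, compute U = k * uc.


U = k * uc
U = 2 * 3.171
U = 6.3420

6.3420


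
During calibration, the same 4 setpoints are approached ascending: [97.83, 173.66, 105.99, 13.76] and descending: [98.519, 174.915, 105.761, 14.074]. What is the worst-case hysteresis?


|97.83 - 98.519| = 0.6890
|173.66 - 174.915| = 1.2550
|105.99 - 105.761| = 0.2290
|13.76 - 14.074| = 0.3140
hysteresis = max(diffs) = 1.2550

1.2550


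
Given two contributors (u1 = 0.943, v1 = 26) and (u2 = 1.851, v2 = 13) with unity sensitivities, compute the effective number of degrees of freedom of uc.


uc = sqrt(u1^2 + u2^2) = sqrt(0.943^2 + 1.851^2) = 2.0773661
v_eff = uc^4 / (u1^4/v1 + u2^4/v2)
= 2.0773661^4 / (0.943^4/26 + 1.851^4/13)
= 18.623108 / 0.93340271
v_eff = 19.9518

19.9518


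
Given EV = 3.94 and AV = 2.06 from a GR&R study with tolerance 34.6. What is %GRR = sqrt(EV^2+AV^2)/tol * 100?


GRR = sqrt(EV^2 + AV^2) = sqrt(3.94^2 + 2.06^2) = 4.4460319
%GRR = GRR / tol * 100 = 4.4460319 / 34.6 * 100
%GRR = 12.8498

12.8498


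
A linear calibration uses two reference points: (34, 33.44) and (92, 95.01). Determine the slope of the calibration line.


slope = (y2 - y1) / (x2 - x1)
= (95.01 - 33.44) / (92 - 34)
= 61.5700 / 58
= 1.0616

1.0616


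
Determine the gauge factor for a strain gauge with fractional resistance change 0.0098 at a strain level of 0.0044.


GF = (dR/R) / epsilon
= 0.0098 / 0.0044
= 2.2273

2.2273


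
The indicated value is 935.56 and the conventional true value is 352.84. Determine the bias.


Systematic error = measured - true
= 935.56 - 352.84
= 582.7200

582.7200


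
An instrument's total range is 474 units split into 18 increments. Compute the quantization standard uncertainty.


resolution = range / divisions
resolution = 474 / 18 = 26.333333
u_res = resolution / (2*sqrt(3))
u_res = 26.333333 / 3.4641016
u_res = 7.6018

7.6018


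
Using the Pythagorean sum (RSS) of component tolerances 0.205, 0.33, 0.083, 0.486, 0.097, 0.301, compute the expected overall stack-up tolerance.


RSS = sqrt(0.205^2 + 0.33^2 + 0.083^2 + 0.486^2 + 0.097^2 + 0.301^2)
= sqrt(0.49402)
= 0.7029

0.7029


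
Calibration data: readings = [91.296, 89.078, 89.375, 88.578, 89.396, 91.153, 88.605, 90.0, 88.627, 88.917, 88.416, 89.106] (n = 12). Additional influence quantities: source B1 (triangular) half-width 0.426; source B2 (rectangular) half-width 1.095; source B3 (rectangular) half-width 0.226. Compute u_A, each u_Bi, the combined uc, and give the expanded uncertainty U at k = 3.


mean = (91.296 + 89.078 + 89.375 + 88.578 + 89.396 + 91.153 + 88.605 + 90.0 + 88.627 + 88.917 + 88.416 + 89.106) / 12 = 89.37891667
s = sqrt(sum((x - mean)^2)/(n-1)) = 0.9685995
u_A = s / sqrt(n) = 0.9685995 / sqrt(12) = 0.27961059
u_B1 = 0.426 / sqrt(6) = 0.17391377
u_B2 = 1.095 / sqrt(3) = 0.63219854
u_B3 = 0.226 / sqrt(3) = 0.13048116
uc = sqrt(0.27961059^2 + 0.17391377^2 + 0.63219854^2 + 0.13048116^2) = 0.72465744
U = k * uc = 3 * 0.72465744
U = 2.1740

2.1740


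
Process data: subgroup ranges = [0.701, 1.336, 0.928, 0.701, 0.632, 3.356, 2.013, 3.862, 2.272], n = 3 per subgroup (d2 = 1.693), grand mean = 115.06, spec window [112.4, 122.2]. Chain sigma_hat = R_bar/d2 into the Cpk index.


R_bar = (0.701 + 1.336 + 0.928 + 0.701 + 0.632 + 3.356 + 2.013 + 3.862 + 2.272) / 9 = 1.7556667
sigma = R_bar / d2 = 1.7556667 / 1.693 = 1.0370152
Cp = (USL - LSL)/(6*sigma) = (122.2 - 112.4)/(6*1.0370152) = 1.5750
Cpu = (122.2 - 115.06)/(3*1.0370152) = 2.2950
Cpl = (115.06 - 112.4)/(3*1.0370152) = 0.8550
Cpk = min(Cpu, Cpl) = 0.8550

0.8550


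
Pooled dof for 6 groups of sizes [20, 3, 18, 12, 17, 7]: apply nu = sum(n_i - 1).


nu = sum_i (n_i - 1)
nu = ((20 - 1) + (3 - 1) + (18 - 1) + (12 - 1) + (17 - 1) + (7 - 1))
nu = 19 + 2 + 17 + 11 + 16 + 6
nu = 71

71


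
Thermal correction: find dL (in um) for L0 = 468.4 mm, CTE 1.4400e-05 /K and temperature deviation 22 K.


dL = L * alpha * dT
= 468.4 * 1.4400e-05 * 22
= 0.1483891 mm
dL_um = 0.1483891 * 1000 = 148.3891 um

148.3891


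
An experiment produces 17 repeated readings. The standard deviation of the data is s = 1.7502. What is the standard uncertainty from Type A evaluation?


u_A = s / sqrt(n)
u_A = 1.7502 / sqrt(17)
u_A = 1.7502 / 4.1231056
u_A = 0.4245

0.4245


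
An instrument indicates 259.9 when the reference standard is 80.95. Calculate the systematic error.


Systematic error = measured - true
= 259.9 - 80.95
= 178.9500

178.9500


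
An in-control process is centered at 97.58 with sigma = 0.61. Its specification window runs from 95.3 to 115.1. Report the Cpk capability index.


Cpu = (USL - mean) / (3*sigma) = (115.1 - 97.58) / (3*0.61) = 9.5738
Cpl = (mean - LSL) / (3*sigma) = (97.58 - 95.3) / (3*0.61) = 1.2459
Cpk = min(Cpu, Cpl) = 1.2459

1.2459


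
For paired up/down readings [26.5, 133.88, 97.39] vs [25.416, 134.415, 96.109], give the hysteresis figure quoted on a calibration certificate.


|26.5 - 25.416| = 1.0840
|133.88 - 134.415| = 0.5350
|97.39 - 96.109| = 1.2810
hysteresis = max(diffs) = 1.2810

1.2810


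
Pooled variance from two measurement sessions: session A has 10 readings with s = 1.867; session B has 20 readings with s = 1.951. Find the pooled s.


s_p = sqrt(((n1-1)*s1^2 + (n2-1)*s2^2) / (n1+n2-2))
numerator = (10-1)*1.867^2 + (20-1)*1.951^2 = 31.371201 + 72.321619 = 103.69282
denominator = 10 + 20 - 2 = 28
s_p^2 = 103.69282 / 28 = 3.703315
s_p = sqrt(3.703315) = 1.9244

1.9244


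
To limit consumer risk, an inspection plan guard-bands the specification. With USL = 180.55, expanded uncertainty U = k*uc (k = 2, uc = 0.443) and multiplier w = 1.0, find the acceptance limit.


U = k * uc = 2 * 0.443 = 0.886
guard band g = w * U = 1.0 * 0.886 = 0.886
AL = USL - g = 180.55 - 0.886
AL = 179.6640

179.6640


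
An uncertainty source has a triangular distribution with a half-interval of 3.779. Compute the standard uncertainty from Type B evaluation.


u_B = half_width / sqrt(6)
u_B = 3.779 / 2.4494897
u_B = 1.5428

1.5428


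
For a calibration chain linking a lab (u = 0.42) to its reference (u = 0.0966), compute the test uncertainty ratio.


TUR = u_lab / u_ref
= 0.42 / 0.0966
= 4.3478

4.3478


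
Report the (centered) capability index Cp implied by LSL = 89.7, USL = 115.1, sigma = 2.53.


Cp = (USL - LSL) / (6 * sigma)
= (115.1 - 89.7) / (6 * 2.53)
= 25.4000 / 15.1800
= 1.6733

1.6733


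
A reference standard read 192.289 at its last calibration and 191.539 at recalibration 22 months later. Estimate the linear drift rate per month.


rate = (v2 - v1) / months
= (191.539 - 192.289) / 22
= -0.7500 / 22
= -0.0341

-0.0341


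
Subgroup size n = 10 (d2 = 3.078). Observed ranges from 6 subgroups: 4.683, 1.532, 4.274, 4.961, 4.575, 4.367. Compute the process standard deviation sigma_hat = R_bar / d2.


R_bar = (4.683 + 1.532 + 4.274 + 4.961 + 4.575 + 4.367) / 6
R_bar = 24.392 / 6 = 4.0653333
sigma_hat = R_bar / d2 = 4.0653333 / 3.078 = 1.3208

1.3208


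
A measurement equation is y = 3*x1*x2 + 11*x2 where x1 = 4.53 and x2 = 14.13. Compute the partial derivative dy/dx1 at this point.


y = 3*x1*x2 + 11*x2
dy/dx1 = 3*x2
Evaluate at x2 = 14.13: c1 = 3 * 14.13
c1 = 42.3900

42.3900


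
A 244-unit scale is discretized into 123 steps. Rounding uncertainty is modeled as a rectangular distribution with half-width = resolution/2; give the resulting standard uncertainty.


resolution = range / divisions
resolution = 244 / 123 = 1.9837398
u_res = resolution / (2*sqrt(3))
u_res = 1.9837398 / 3.4641016
u_res = 0.5727

0.5727


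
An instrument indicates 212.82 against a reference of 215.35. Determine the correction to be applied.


Correction = standard - reading
= 215.35 - 212.82
= 2.5300

2.5300


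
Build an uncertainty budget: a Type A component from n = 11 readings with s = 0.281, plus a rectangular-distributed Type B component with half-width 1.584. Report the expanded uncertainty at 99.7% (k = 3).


u_A = s / sqrt(n) = 0.281 / sqrt(11) = 0.084724688
u_B = half_width / sqrt(3) = 1.584 / sqrt(3) = 0.91452283
uc = sqrt(u_A^2 + u_B^2) = sqrt(0.084724688^2 + 0.91452283^2) = 0.91843904
U = k * uc = 3 * 0.91843904
U = 2.7553

2.7553


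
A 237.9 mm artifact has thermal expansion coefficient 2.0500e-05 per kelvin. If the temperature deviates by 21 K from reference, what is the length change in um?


dL = L * alpha * dT
= 237.9 * 2.0500e-05 * 21
= 0.1024160 mm
dL_um = 0.1024160 * 1000 = 102.4160 um

102.4160


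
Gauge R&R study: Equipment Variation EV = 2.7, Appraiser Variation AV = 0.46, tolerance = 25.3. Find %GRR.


GRR = sqrt(EV^2 + AV^2) = sqrt(2.7^2 + 0.46^2) = 2.7389049
%GRR = GRR / tol * 100 = 2.7389049 / 25.3 * 100
%GRR = 10.8257

10.8257


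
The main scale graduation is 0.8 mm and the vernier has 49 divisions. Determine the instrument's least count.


LC = MSD / n_div
= 0.8 / 49
= 0.0163

0.0163


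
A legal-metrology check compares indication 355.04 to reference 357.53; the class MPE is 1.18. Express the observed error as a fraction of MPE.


e = indication - reference = 355.04 - 357.53 = -2.4900
|e| = 2.4900
ratio = |e| / MPE = 2.4900 / 1.18
ratio = 2.1102

2.1102


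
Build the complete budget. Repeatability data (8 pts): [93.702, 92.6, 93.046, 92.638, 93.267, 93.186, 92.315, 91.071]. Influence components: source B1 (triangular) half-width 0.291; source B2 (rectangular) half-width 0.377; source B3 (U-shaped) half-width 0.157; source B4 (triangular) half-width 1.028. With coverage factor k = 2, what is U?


mean = (93.702 + 92.6 + 93.046 + 92.638 + 93.267 + 93.186 + 92.315 + 91.071) / 8 = 92.728125
s = sqrt(sum((x - mean)^2)/(n-1)) = 0.80096253
u_A = s / sqrt(n) = 0.80096253 / sqrt(8) = 0.28318302
u_B1 = 0.291 / sqrt(6) = 0.11880025
u_B2 = 0.377 / sqrt(3) = 0.21766105
u_B3 = 0.157 / sqrt(2) = 0.11101576
u_B4 = 1.028 / sqrt(6) = 0.41967924
uc = sqrt(0.28318302^2 + 0.11880025^2 + 0.21766105^2 + 0.11101576^2 + 0.41967924^2) = 0.57457603
U = k * uc = 2 * 0.57457603
U = 1.1492

1.1492


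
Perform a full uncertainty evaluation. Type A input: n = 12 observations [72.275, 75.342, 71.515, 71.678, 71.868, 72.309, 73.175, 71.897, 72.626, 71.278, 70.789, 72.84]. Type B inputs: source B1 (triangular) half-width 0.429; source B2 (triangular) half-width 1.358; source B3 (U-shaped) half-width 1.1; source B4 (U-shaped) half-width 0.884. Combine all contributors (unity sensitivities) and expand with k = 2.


mean = (72.275 + 75.342 + 71.515 + 71.678 + 71.868 + 72.309 + 73.175 + 71.897 + 72.626 + 71.278 + 70.789 + 72.84) / 12 = 72.29933333
s = sqrt(sum((x - mean)^2)/(n-1)) = 1.1715457
u_A = s / sqrt(n) = 1.1715457 / sqrt(12) = 0.33819611
u_B1 = 0.429 / sqrt(6) = 0.17513852
u_B2 = 1.358 / sqrt(6) = 0.55440118
u_B3 = 1.1 / sqrt(2) = 0.77781746
u_B4 = 0.884 / sqrt(2) = 0.62508239
uc = sqrt(0.33819611^2 + 0.17513852^2 + 0.55440118^2 + 0.77781746^2 + 0.62508239^2) = 1.2033864
U = k * uc = 2 * 1.2033864
U = 2.4068

2.4068
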